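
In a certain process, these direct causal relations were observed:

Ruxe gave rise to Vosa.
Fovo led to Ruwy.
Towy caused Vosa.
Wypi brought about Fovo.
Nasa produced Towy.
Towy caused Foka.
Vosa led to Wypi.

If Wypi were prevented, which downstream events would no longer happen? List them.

Fovo, Ruwy

Downstream of Wypi: Fovo, Ruwy.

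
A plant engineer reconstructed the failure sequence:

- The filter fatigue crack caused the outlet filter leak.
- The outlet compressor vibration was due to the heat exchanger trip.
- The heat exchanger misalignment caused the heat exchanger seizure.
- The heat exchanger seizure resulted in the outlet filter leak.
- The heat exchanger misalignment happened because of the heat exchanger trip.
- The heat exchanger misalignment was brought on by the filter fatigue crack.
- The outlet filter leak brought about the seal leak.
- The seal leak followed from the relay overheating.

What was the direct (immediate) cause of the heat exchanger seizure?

the heat exchanger misalignment

Upstream contributors include the heat exchanger trip, the filter fatigue crack, but only the heat exchanger misalignment feeds directly into the heat exchanger seizure.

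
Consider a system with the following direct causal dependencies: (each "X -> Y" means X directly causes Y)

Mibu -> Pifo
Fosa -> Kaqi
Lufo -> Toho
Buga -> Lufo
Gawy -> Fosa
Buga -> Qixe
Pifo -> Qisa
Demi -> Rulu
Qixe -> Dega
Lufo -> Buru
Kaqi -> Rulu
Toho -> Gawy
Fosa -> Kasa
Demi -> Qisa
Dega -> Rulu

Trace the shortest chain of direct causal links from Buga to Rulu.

Buga → Qixe → Dega → Rulu

Buga → Qixe
Qixe → Dega
Dega → Rulu
Length: 3 steps.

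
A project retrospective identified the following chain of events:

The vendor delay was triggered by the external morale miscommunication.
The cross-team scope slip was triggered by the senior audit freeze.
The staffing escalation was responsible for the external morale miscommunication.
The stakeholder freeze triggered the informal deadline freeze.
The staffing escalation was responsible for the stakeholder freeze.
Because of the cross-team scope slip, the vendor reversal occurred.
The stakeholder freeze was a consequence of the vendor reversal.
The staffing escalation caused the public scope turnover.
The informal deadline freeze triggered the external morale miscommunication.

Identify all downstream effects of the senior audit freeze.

the cross-team scope slip, the external morale miscommunication, the informal deadline freeze, the stakeholder freeze, the vendor delay, the vendor reversal

Direct effects: the cross-team scope slip.
2 steps out: the vendor reversal.
3 steps out: the stakeholder freeze.
4 steps out: the informal deadline freeze.
5 steps out: the external morale miscommunication.
6 steps out: the vendor delay.
Not reachable from it: the staffing escalation, the public scope turnover.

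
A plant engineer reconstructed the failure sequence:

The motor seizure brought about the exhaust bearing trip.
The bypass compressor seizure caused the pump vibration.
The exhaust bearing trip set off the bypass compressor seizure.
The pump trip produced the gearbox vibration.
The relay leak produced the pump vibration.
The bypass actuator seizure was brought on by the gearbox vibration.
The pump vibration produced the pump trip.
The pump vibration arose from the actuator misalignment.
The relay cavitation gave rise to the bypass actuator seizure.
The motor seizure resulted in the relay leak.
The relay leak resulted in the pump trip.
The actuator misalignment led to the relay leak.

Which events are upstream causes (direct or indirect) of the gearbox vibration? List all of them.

the actuator misalignment, the bypass compressor seizure, the exhaust bearing trip, the motor seizure, the pump trip, the pump vibration, the relay leak

Immediate cause of the gearbox vibration: the pump trip.
Further upstream: the motor seizure, the exhaust bearing trip, the actuator misalignment, the bypass compressor seizure, the relay leak, the pump vibration.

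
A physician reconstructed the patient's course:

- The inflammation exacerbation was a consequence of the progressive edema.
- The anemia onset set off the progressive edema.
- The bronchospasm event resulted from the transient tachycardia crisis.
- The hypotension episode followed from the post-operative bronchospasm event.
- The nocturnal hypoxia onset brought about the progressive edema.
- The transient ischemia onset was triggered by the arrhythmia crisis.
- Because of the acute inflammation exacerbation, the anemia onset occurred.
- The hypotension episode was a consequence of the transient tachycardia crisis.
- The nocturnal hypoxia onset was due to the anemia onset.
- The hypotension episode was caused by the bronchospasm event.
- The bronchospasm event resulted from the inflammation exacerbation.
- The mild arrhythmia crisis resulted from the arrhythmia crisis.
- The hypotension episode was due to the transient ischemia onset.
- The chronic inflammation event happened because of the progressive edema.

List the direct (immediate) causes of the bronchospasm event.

the inflammation exacerbation, the transient tachycardia crisis

Upstream contributors include the acute inflammation exacerbation, the anemia onset, the nocturnal hypoxia onset, the progressive edema, but only the inflammation exacerbation, the transient tachycardia crisis feed directly into the bronchospasm event.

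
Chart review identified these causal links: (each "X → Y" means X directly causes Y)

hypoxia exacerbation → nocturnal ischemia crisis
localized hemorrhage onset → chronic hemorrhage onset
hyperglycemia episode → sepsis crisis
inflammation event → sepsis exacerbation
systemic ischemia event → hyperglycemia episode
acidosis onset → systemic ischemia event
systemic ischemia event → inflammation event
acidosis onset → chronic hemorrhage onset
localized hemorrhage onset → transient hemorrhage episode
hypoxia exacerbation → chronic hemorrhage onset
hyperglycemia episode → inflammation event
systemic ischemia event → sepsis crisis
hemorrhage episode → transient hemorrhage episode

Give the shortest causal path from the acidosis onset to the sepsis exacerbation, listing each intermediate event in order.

the acidosis onset → the systemic ischemia event
the systemic ischemia event → the inflammation event
the inflammation event → the sepsis exacerbation
Length: 3 steps.

the acidosis onset → the systemic ischemia event → the inflammation event → the sepsis exacerbation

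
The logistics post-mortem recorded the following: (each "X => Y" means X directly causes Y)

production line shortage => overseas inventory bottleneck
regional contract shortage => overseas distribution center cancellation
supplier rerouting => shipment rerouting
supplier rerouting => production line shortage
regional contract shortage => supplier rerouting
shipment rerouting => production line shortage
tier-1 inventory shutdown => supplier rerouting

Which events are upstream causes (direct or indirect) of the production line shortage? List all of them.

the regional contract shortage, the shipment rerouting, the supplier rerouting, the tier-1 inventory shutdown

Immediate causes of the production line shortage: the supplier rerouting, the shipment rerouting.
Further upstream: the regional contract shortage, the tier-1 inventory shutdown.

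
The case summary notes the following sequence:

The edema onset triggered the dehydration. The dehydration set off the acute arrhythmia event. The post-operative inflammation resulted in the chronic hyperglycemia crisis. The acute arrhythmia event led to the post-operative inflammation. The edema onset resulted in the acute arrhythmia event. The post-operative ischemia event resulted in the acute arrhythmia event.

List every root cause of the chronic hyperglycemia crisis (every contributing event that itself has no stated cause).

Tracing upstream from the chronic hyperglycemia crisis: the chronic hyperglycemia crisis ← the post-operative inflammation ← the acute arrhythmia event ← the edema onset.
A separate upstream branch: the chronic hyperglycemia crisis ← the post-operative inflammation ← the acute arrhythmia event ← the post-operative ischemia event.
Each of those chain origins has no stated cause.

the edema onset, the post-operative ischemia event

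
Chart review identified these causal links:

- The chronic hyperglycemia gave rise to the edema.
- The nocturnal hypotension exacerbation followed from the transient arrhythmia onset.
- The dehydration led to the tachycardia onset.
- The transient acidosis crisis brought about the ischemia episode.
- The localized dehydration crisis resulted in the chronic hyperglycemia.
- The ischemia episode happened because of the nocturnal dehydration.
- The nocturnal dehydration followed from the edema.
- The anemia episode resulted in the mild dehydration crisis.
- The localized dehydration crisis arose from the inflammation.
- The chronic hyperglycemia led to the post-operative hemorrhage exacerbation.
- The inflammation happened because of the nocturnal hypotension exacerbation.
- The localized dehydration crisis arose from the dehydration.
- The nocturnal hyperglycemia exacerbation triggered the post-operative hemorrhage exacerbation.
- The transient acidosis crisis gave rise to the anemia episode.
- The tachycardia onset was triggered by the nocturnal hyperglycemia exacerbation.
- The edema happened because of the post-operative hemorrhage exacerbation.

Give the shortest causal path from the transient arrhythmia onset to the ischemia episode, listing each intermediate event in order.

the transient arrhythmia onset → the nocturnal hypotension exacerbation
the nocturnal hypotension exacerbation → the inflammation
the inflammation → the localized dehydration crisis
the localized dehydration crisis → the chronic hyperglycemia
the chronic hyperglycemia → the edema
the edema → the nocturnal dehydration
the nocturnal dehydration → the ischemia episode
Length: 7 steps.

the transient arrhythmia onset → the nocturnal hypotension exacerbation → the inflammation → the localized dehydration crisis → the chronic hyperglycemia → the edema → the nocturnal dehydration → the ischemia episode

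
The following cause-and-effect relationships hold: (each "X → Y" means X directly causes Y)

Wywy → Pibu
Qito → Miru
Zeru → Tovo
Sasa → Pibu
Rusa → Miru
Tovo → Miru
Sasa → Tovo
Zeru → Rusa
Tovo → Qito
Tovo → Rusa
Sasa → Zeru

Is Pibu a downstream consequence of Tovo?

No

Tovo leads to Rusa, Qito, Miru; Pibu is not among them.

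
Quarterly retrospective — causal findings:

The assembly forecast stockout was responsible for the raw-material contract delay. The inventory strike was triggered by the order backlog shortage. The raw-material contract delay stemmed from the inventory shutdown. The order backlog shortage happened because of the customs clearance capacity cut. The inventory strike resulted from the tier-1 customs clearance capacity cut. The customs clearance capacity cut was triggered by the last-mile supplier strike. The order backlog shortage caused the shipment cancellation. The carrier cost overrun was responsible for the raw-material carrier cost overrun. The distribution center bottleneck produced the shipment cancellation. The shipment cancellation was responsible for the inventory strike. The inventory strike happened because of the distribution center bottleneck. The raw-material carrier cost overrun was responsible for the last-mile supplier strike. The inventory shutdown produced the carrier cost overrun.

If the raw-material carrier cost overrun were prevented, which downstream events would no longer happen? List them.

Downstream of the raw-material carrier cost overrun: the last-mile supplier strike, the customs clearance capacity cut, the order backlog shortage, the shipment cancellation, the inventory strike.
Of those, still caused via another path: the shipment cancellation, the inventory strike.
The remainder have no surviving cause.

the customs clearance capacity cut, the last-mile supplier strike, the order backlog shortage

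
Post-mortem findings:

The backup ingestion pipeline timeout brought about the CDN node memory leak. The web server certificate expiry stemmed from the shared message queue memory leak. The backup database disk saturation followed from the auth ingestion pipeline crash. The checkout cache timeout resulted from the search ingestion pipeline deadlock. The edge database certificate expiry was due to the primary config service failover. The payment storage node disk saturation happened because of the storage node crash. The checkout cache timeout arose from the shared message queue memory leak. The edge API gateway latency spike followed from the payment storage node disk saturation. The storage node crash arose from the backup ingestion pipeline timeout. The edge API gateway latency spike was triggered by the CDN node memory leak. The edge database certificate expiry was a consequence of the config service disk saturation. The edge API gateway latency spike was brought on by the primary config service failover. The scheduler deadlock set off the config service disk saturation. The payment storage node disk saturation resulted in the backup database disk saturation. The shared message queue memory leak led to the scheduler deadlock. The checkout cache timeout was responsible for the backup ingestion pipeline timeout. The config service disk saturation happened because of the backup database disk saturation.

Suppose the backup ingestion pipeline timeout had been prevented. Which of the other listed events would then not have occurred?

the CDN node memory leak, the payment storage node disk saturation, the storage node crash

Downstream of the backup ingestion pipeline timeout: the storage node crash, the CDN node memory leak, the payment storage node disk saturation, the backup database disk saturation, the config service disk saturation, the edge database certificate expiry, the edge API gateway latency spike.
Of those, still caused via another path: the backup database disk saturation, the config service disk saturation, the edge database certificate expiry, the edge API gateway latency spike.
The remainder have no surviving cause.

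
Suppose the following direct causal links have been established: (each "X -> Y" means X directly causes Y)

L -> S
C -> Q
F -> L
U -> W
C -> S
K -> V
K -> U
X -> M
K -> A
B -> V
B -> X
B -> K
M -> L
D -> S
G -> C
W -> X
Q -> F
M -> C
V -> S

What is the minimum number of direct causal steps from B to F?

Shortest chain: B → X → M → C → Q → F.

5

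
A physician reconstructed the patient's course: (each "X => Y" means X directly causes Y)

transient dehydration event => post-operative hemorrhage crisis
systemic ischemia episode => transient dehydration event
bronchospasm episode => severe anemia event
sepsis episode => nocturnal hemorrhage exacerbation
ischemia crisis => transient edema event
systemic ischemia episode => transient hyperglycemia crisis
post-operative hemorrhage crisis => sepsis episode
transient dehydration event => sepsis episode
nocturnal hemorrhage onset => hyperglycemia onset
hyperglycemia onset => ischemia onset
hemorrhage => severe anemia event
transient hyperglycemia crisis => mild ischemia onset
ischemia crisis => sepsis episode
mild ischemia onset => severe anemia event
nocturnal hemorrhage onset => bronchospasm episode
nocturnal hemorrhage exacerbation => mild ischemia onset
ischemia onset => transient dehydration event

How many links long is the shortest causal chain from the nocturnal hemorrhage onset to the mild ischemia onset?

Shortest chain: the nocturnal hemorrhage onset → the hyperglycemia onset → the ischemia onset → the transient dehydration event → the sepsis episode → the nocturnal hemorrhage exacerbation → the mild ischemia onset.

6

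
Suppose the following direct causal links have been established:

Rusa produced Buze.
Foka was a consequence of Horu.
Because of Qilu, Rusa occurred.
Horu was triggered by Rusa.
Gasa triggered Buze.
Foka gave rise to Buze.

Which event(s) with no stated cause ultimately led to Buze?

Gasa, Qilu

Tracing upstream from Buze: Buze ← Rusa ← Qilu.
A separate upstream branch: Buze ← Gasa.
Each of those chain origins has no stated cause.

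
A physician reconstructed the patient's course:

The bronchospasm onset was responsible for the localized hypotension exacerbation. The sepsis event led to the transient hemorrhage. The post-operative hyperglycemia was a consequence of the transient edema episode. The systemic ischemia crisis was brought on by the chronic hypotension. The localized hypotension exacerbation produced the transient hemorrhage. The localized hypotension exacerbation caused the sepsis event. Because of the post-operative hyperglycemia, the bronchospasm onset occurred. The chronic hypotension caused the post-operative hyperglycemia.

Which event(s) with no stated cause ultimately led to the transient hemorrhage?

the chronic hypotension, the transient edema episode

Tracing upstream from the transient hemorrhage: the transient hemorrhage ← the localized hypotension exacerbation ← the bronchospasm onset ← the post-operative hyperglycemia ← the chronic hypotension.
A separate upstream branch: the transient hemorrhage ← the localized hypotension exacerbation ← the bronchospasm onset ← the post-operative hyperglycemia ← the transient edema episode.
Each of those chain origins has no stated cause.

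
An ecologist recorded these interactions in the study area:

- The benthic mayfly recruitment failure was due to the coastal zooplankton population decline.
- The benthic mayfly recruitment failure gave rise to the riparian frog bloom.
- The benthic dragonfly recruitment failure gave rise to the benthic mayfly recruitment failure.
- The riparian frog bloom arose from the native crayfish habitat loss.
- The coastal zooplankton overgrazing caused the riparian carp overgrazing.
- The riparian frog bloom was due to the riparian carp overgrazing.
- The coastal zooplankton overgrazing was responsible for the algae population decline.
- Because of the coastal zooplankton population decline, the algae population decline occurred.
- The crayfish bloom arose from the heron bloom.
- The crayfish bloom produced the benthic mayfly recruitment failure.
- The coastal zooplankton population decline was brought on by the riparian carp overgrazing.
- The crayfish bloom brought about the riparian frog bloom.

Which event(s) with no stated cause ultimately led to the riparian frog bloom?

the benthic dragonfly recruitment failure, the coastal zooplankton overgrazing, the heron bloom, the native crayfish habitat loss

Tracing upstream from the riparian frog bloom: the riparian frog bloom ← the crayfish bloom ← the heron bloom.
A separate upstream branch: the riparian frog bloom ← the riparian carp overgrazing ← the coastal zooplankton overgrazing.
A separate upstream branch: the riparian frog bloom ← the benthic mayfly recruitment failure ← the benthic dragonfly recruitment failure.
A separate upstream branch: the riparian frog bloom ← the native crayfish habitat loss.
Each of those chain origins has no stated cause.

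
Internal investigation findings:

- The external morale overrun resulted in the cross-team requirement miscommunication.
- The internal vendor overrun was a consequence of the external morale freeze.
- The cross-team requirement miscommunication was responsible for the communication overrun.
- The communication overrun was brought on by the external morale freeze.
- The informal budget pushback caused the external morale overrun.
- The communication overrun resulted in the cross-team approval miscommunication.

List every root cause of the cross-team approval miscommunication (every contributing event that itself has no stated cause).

Tracing upstream from the cross-team approval miscommunication: the cross-team approval miscommunication ← the communication overrun ← the external morale freeze.
A separate upstream branch: the cross-team approval miscommunication ← the communication overrun ← the cross-team requirement miscommunication ← the external morale overrun ← the informal budget pushback.
Each of those chain origins has no stated cause.

the external morale freeze, the informal budget pushback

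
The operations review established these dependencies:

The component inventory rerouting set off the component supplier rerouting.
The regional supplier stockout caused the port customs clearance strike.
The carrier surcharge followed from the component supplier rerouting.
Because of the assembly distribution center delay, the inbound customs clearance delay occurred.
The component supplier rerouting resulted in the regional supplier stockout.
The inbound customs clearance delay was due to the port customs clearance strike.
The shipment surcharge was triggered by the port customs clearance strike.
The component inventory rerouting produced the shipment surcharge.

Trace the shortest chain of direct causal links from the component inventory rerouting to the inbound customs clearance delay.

the component inventory rerouting → the component supplier rerouting → the regional supplier stockout → the port customs clearance strike → the inbound customs clearance delay

the component inventory rerouting → the component supplier rerouting
the component supplier rerouting → the regional supplier stockout
the regional supplier stockout → the port customs clearance strike
the port customs clearance strike → the inbound customs clearance delay
Length: 4 steps.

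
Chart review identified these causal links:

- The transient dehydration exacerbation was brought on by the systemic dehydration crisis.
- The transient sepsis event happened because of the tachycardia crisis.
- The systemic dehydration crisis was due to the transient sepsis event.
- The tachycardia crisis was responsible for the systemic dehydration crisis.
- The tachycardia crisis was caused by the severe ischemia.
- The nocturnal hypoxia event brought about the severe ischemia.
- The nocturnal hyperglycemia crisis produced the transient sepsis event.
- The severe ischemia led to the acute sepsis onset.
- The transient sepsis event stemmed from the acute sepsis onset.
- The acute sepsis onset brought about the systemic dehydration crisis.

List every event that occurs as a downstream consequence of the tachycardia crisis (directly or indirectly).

Direct effects: the transient sepsis event, the systemic dehydration crisis.
2 steps out: the transient dehydration exacerbation.
Not reachable from it: the nocturnal hypoxia event, the severe ischemia, the nocturnal hyperglycemia crisis, the acute sepsis onset.

the systemic dehydration crisis, the transient dehydration exacerbation, the transient sepsis event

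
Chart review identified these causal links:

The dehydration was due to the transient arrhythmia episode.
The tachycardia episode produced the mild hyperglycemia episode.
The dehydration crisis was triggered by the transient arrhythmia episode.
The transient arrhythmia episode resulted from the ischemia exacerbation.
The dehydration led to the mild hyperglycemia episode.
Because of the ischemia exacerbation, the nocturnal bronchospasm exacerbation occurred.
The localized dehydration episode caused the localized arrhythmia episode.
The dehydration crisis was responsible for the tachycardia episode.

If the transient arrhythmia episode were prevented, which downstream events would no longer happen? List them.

Downstream of the transient arrhythmia episode: the dehydration crisis, the dehydration, the tachycardia episode, the mild hyperglycemia episode.

the dehydration, the dehydration crisis, the mild hyperglycemia episode, the tachycardia episode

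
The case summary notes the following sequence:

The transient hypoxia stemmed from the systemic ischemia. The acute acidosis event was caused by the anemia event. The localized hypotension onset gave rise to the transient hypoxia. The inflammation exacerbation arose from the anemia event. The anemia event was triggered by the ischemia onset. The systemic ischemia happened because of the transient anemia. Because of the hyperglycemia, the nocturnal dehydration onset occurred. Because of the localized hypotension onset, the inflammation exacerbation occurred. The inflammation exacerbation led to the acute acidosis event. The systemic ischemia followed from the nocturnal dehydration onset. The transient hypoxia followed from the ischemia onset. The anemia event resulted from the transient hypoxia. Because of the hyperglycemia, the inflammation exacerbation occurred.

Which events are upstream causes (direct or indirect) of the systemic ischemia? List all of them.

the hyperglycemia, the nocturnal dehydration onset, the transient anemia

Immediate causes of the systemic ischemia: the nocturnal dehydration onset, the transient anemia.
Further upstream: the hyperglycemia.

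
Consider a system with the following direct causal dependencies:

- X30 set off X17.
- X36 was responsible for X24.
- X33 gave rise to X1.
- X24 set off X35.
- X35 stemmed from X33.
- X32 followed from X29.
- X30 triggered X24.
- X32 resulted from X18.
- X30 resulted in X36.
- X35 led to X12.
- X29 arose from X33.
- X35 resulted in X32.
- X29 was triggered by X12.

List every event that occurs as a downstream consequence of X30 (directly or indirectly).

Direct effects: X36, X17, X24.
2 steps out: X35.
3 steps out: X12, X32.
4 steps out: X29.
Not reachable from it: X33, X18, X1.

X12, X17, X24, X29, X32, X35, X36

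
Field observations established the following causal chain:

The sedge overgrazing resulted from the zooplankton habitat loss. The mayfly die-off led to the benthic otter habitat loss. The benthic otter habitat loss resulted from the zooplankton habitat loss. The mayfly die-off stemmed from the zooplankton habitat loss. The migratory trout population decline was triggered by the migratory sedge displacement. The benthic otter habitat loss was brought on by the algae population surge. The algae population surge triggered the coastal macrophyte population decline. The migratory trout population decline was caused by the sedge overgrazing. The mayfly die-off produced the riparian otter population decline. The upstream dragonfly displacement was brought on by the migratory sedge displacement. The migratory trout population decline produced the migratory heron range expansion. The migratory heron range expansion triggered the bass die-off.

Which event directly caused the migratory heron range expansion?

Upstream contributors include the zooplankton habitat loss, the migratory sedge displacement, the sedge overgrazing, but only the migratory trout population decline feeds directly into the migratory heron range expansion.

the migratory trout population decline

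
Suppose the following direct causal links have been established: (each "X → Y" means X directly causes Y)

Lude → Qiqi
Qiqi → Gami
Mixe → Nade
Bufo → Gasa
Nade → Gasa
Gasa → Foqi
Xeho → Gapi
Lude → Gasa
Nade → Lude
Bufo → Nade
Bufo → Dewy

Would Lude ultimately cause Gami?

Yes

There is a causal chain: Lude → Qiqi → Gami.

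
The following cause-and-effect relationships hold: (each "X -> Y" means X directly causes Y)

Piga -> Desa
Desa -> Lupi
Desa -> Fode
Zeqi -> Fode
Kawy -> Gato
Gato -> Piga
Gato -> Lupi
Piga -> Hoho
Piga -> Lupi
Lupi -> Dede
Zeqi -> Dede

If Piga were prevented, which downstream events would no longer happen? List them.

Desa, Hoho

Downstream of Piga: Desa, Lupi, Hoho, Dede, Fode.
Of those, still caused via another path: Lupi, Dede, Fode.
The remainder have no surviving cause.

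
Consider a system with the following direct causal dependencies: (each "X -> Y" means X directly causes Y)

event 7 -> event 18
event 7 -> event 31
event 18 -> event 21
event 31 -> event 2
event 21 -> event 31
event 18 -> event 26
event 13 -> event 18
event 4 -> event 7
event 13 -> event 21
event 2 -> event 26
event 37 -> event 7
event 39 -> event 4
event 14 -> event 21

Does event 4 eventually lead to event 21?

Yes

There is a causal chain: event 4 → event 7 → event 18 → event 21.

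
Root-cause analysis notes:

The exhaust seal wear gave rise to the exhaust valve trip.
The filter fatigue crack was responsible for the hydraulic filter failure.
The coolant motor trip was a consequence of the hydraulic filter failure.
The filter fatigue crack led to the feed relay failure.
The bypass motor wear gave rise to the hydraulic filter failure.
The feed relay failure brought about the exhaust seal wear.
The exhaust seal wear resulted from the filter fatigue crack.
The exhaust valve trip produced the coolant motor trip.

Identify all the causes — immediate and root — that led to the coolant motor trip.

Immediate causes of the coolant motor trip: the hydraulic filter failure, the exhaust valve trip.
Further upstream: the filter fatigue crack, the feed relay failure, the exhaust seal wear, the bypass motor wear.

the bypass motor wear, the exhaust seal wear, the exhaust valve trip, the feed relay failure, the filter fatigue crack, the hydraulic filter failure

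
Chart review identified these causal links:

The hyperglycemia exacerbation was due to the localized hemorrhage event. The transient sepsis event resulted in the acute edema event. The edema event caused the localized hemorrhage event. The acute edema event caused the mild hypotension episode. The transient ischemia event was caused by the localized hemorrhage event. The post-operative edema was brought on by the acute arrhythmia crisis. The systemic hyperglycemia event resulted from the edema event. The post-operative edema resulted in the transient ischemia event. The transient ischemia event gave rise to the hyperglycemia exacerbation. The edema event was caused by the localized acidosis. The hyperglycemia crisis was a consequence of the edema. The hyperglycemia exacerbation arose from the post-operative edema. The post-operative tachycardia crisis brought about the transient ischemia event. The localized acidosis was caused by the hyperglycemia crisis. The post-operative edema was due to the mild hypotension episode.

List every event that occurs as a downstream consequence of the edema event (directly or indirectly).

Direct effects: the localized hemorrhage event, the systemic hyperglycemia event.
2 steps out: the transient ischemia event, the hyperglycemia exacerbation.
Not reachable from it: the transient sepsis event, the acute edema event, the edema, the mild hypotension episode, the hyperglycemia crisis, the acute arrhythmia crisis, the localized acidosis, the post-operative tachycardia crisis, the post-operative edema.

the hyperglycemia exacerbation, the localized hemorrhage event, the systemic hyperglycemia event, the transient ischemia event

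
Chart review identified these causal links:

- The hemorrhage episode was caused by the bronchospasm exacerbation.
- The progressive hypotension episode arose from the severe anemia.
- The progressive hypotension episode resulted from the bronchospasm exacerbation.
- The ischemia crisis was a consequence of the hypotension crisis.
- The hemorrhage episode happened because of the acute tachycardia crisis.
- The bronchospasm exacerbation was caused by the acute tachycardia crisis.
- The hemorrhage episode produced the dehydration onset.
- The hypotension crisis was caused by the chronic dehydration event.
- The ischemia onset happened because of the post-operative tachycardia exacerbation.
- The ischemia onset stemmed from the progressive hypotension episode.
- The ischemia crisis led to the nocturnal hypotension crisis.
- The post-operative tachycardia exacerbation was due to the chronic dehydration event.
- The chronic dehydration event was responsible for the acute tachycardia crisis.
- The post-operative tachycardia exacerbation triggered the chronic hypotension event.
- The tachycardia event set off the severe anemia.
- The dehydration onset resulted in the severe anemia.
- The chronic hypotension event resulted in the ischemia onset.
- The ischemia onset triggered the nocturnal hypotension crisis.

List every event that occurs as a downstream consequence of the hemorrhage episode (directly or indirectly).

Direct effects: the dehydration onset.
2 steps out: the severe anemia.
3 steps out: the progressive hypotension episode.
4 steps out: the ischemia onset.
5 steps out: the nocturnal hypotension crisis.
Not reachable from it: the chronic dehydration event, the hypotension crisis, the acute tachycardia crisis, the post-operative tachycardia exacerbation, the bronchospasm exacerbation, the chronic hypotension event, the ischemia crisis, the tachycardia event.

the dehydration onset, the ischemia onset, the nocturnal hypotension crisis, the progressive hypotension episode, the severe anemia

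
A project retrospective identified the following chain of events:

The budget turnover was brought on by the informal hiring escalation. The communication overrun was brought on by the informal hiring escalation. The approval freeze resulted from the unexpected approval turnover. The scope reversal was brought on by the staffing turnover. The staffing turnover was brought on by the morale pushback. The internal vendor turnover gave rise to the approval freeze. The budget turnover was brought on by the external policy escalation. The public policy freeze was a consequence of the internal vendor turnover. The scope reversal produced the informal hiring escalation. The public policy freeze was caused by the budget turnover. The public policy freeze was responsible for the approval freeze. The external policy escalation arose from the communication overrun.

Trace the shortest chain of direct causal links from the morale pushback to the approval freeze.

the morale pushback → the staffing turnover
the staffing turnover → the scope reversal
the scope reversal → the informal hiring escalation
the informal hiring escalation → the budget turnover
the budget turnover → the public policy freeze
the public policy freeze → the approval freeze
Length: 6 steps.

the morale pushback → the staffing turnover → the scope reversal → the informal hiring escalation → the budget turnover → the public policy freeze → the approval freeze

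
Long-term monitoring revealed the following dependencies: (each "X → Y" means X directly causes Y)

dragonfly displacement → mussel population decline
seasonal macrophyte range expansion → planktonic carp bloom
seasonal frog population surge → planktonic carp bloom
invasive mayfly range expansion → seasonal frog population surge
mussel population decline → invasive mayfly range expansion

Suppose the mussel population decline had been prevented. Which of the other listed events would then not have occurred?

Downstream of the mussel population decline: the invasive mayfly range expansion, the seasonal frog population surge, the planktonic carp bloom.
Of those, still caused via another path: the planktonic carp bloom.
The remainder have no surviving cause.

the invasive mayfly range expansion, the seasonal frog population surge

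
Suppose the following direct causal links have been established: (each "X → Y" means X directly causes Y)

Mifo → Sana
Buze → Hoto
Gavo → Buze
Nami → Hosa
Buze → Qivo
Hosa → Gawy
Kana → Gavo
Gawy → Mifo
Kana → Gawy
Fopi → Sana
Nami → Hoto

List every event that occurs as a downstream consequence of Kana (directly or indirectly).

Buze, Gavo, Gawy, Hoto, Mifo, Qivo, Sana

Direct effects: Gavo, Gawy.
2 steps out: Buze, Mifo.
3 steps out: Qivo, Hoto, Sana.
Not reachable from it: Nami, Hosa, Fopi.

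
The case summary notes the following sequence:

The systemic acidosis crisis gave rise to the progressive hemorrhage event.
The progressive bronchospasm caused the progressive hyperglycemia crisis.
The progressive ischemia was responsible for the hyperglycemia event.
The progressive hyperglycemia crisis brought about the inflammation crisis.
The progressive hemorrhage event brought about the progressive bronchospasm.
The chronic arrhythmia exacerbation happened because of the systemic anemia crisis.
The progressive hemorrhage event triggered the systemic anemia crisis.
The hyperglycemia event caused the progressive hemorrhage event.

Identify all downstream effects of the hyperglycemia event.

the chronic arrhythmia exacerbation, the inflammation crisis, the progressive bronchospasm, the progressive hemorrhage event, the progressive hyperglycemia crisis, the systemic anemia crisis

Direct effects: the progressive hemorrhage event.
2 steps out: the progressive bronchospasm, the systemic anemia crisis.
3 steps out: the progressive hyperglycemia crisis, the chronic arrhythmia exacerbation.
4 steps out: the inflammation crisis.
Not reachable from it: the progressive ischemia, the systemic acidosis crisis.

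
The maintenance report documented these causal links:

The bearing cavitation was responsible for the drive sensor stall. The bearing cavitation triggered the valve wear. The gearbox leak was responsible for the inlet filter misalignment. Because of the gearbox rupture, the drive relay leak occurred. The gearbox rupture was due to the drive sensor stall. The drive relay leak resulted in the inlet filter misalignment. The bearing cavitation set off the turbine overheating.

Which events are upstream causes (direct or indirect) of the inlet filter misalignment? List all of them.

Immediate causes of the inlet filter misalignment: the gearbox leak, the drive relay leak.
Further upstream: the bearing cavitation, the drive sensor stall, the gearbox rupture.

the bearing cavitation, the drive relay leak, the drive sensor stall, the gearbox leak, the gearbox rupture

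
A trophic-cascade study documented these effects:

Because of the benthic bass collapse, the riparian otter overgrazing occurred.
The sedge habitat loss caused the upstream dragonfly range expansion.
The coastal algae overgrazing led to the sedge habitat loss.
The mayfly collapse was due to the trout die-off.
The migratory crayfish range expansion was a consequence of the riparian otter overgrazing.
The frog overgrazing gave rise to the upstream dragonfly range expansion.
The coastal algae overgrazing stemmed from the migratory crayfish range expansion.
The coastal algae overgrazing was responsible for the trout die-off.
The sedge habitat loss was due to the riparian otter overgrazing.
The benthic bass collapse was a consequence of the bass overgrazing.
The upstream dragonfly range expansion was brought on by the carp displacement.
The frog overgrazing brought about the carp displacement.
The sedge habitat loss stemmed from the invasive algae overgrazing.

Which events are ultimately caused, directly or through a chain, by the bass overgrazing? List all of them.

Direct effects: the benthic bass collapse.
2 steps out: the riparian otter overgrazing.
3 steps out: the migratory crayfish range expansion, the sedge habitat loss.
4 steps out: the coastal algae overgrazing, the upstream dragonfly range expansion.
5 steps out: the trout die-off.
6 steps out: the mayfly collapse.
Not reachable from it: the invasive algae overgrazing, the frog overgrazing, the carp displacement.

the benthic bass collapse, the coastal algae overgrazing, the mayfly collapse, the migratory crayfish range expansion, the riparian otter overgrazing, the sedge habitat loss, the trout die-off, the upstream dragonfly range expansion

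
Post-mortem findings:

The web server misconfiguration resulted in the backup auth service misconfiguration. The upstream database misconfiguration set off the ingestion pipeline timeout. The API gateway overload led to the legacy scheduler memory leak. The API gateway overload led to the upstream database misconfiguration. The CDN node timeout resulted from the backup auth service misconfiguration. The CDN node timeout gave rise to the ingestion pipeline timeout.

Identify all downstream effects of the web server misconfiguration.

Direct effects: the backup auth service misconfiguration.
2 steps out: the CDN node timeout.
3 steps out: the ingestion pipeline timeout.
Not reachable from it: the API gateway overload, the legacy scheduler memory leak, the upstream database misconfiguration.

the CDN node timeout, the backup auth service misconfiguration, the ingestion pipeline timeout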